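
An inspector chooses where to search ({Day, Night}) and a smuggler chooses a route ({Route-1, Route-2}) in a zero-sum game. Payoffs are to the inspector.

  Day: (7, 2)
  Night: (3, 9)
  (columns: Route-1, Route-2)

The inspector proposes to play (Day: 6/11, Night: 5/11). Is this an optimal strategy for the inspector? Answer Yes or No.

Against Route-1 this mix gives (6/11)·7 + (5/11)·3 = 57/11.
Against Route-2 this mix gives (6/11)·2 + (5/11)·9 = 57/11.
All of the smuggler's active replies (Route-1, Route-2) yield 57/11, and no column does worse for the inspector. The mix makes the smuggler indifferent and guarantees 57/11, so it is optimal.

Yes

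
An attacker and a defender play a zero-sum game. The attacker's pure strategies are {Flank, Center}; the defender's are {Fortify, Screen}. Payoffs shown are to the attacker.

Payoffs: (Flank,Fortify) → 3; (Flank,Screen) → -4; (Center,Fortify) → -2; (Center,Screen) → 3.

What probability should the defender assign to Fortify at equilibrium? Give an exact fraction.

7/12

Row minima: Flank → -4, Center → -2; maximin = -2.
Column maxima: Fortify → 3, Screen → 3; minimax = 3.
-2 ≠ 3, so there is no saddle point; optimal play is mixed.
Let the attacker play Flank with probability p. Expected payoff against Fortify: 3p + (-2)(1−p) = 5p − 2; against Screen: (-4)p + 3(1−p) = −7p + 3.
Setting these equal: 5p − 2 = −7p + 3 ⇒ 12p = 5 ⇒ p = 5/12, and the value is (5)·(5/12) − 2 = 1/12.
For the defender: with q = P(Fortify), equating Flank's and Center's payoffs gives 7q − 4 = −5q + 3 ⇒ q = 7/12.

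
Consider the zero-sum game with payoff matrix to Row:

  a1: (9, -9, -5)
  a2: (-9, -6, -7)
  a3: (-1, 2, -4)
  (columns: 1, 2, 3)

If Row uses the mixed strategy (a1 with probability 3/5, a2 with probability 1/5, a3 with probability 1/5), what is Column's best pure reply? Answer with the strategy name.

2

If Column plays 1, Row's expected payoff is (3/5)·9 + (1/5)·(-9) + (1/5)·(-1) = 17/5.
If Column plays 2, Row's expected payoff is (3/5)·(-9) + (1/5)·(-6) + (1/5)·2 = -31/5.
If Column plays 3, Row's expected payoff is (3/5)·(-5) + (1/5)·(-7) + (1/5)·(-4) = -26/5.
Column minimizes Row's payoff; the smallest is -31/5, so the best response is 2.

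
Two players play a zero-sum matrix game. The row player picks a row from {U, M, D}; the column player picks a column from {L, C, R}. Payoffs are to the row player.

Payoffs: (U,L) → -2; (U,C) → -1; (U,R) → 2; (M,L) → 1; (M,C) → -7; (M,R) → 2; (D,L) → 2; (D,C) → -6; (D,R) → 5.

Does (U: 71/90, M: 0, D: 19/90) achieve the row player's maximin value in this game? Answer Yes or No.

Against L this mix gives (71/90)·(-2) + (19/90)·2 = -52/45.
Against C this mix gives (71/90)·(-1) + (19/90)·(-6) = -37/18.
Against R this mix gives (71/90)·2 + (19/90)·5 = 79/30.
The column player will play C, holding the row player to -37/18. Shifting weight toward the row that does better against C would raise this floor (the equalizing mix achieves -14/9 against both C and L), so the proposed strategy is not optimal.

No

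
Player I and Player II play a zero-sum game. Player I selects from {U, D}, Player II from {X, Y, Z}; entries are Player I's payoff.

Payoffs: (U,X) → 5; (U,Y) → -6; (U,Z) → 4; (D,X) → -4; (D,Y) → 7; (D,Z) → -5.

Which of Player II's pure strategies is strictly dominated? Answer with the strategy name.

Z holds Player I's payoff strictly below X in every row: 4 < 5, -5 < -4.
So X is strictly dominated for Player II.

X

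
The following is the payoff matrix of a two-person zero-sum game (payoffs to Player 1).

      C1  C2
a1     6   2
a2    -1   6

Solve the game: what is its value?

38/11

Row minima: a1 → 2, a2 → -1; maximin = 2.
Column maxima: C1 → 6, C2 → 6; minimax = 6.
2 ≠ 6, so there is no saddle point; optimal play is mixed.
Let Player 1 play a1 with probability p. Expected payoff against C1: 6p + (-1)(1−p) = 7p − 1; against C2: 2p + 6(1−p) = −4p + 6.
Setting these equal: 7p − 1 = −4p + 6 ⇒ 11p = 7 ⇒ p = 7/11, and the value is (7)·(7/11) − 1 = 38/11.
For Player 2: with q = P(C1), equating a1's and a2's payoffs gives 4q + 2 = −7q + 6 ⇒ q = 4/11.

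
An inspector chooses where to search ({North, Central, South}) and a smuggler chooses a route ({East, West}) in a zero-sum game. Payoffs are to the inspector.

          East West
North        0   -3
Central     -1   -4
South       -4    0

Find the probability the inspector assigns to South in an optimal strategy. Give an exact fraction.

Row minima: North → -3, Central → -4, South → -4; maximin = -3.
Column maxima: East → 0, West → 0; minimax = 0.
-3 ≠ 0, so there is no saddle point; optimal play is mixed.
Central is strictly dominated by North, so the inspector never plays it.
On the remaining 2×2 (North, South vs East, West):
Let the inspector play North with probability p. Expected payoff against East: 0p + (-4)(1−p) = 4p − 4; against West: (-3)p + 0(1−p) = −3p.
Setting these equal: 4p − 4 = −3p ⇒ 7p = 4 ⇒ p = 4/7, and the value is (4)·(4/7) − 4 = -12/7.
For the smuggler: with q = P(East), equating North's and South's payoffs gives 3q − 3 = −4q ⇒ q = 3/7.

3/7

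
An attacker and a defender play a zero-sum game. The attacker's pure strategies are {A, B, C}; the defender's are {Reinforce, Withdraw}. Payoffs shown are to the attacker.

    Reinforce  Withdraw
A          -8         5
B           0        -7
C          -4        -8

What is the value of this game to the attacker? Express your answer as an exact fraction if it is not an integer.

-14/5

Row minima: A → -8, B → -7, C → -8; maximin = -7.
Column maxima: Reinforce → 0, Withdraw → 5; minimax = 0.
-7 ≠ 0, so there is no saddle point; optimal play is mixed.
C is strictly dominated by B, so the attacker never plays it.
On the remaining 2×2 (A, B vs Reinforce, Withdraw):
Let the attacker play A with probability p. Expected payoff against Reinforce: (-8)p + 0(1−p) = −8p; against Withdraw: 5p + (-7)(1−p) = 12p − 7.
Setting these equal: −8p = 12p − 7 ⇒ −20p = -7 ⇒ p = 7/20, and the value is (-8)·(7/20) = -14/5.
For the defender: with q = P(Reinforce), equating A's and B's payoffs gives −13q + 5 = 7q − 7 ⇒ q = 3/5.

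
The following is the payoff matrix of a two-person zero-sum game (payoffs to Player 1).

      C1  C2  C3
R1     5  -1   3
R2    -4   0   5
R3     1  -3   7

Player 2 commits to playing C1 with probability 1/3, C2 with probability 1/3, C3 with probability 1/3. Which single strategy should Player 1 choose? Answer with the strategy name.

Expected payoff of R1: (1/3)·5 + (1/3)·(-1) + (1/3)·3 = 7/3.
Expected payoff of R2: (1/3)·(-4) + (1/3)·0 + (1/3)·5 = 1/3.
Expected payoff of R3: (1/3)·1 + (1/3)·(-3) + (1/3)·7 = 5/3.
The largest is 7/3, so Player 1's best response is R1.

R1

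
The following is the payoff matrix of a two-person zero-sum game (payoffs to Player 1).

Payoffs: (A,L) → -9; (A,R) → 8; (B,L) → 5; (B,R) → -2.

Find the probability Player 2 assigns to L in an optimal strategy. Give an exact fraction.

5/12

Row minima: A → -9, B → -2; maximin = -2.
Column maxima: L → 5, R → 8; minimax = 5.
-2 ≠ 5, so there is no saddle point; optimal play is mixed.
Let Player 1 play A with probability p. Expected payoff against L: (-9)p + 5(1−p) = −14p + 5; against R: 8p + (-2)(1−p) = 10p − 2.
Setting these equal: −14p + 5 = 10p − 2 ⇒ −24p = -7 ⇒ p = 7/24, and the value is (-14)·(7/24) + 5 = 11/12.
For Player 2: with q = P(L), equating A's and B's payoffs gives −17q + 8 = 7q − 2 ⇒ q = 5/12.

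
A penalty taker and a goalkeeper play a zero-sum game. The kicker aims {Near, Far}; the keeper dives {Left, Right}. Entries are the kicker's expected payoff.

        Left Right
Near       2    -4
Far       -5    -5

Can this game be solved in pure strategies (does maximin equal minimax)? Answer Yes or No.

Yes

Row minima: Near → -4, Far → -5; maximin = -4.
Column maxima: Left → 2, Right → -4; minimax = -4.
maximin = minimax = -4, so a saddle point exists.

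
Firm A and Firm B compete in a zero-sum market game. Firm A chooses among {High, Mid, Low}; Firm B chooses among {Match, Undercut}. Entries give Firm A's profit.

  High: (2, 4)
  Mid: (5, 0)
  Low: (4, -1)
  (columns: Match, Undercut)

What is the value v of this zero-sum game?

20/7

Row minima: High → 2, Mid → 0, Low → -1; maximin = 2.
Column maxima: Match → 5, Undercut → 4; minimax = 4.
2 ≠ 4, so there is no saddle point; optimal play is mixed.
Low is strictly dominated by Mid, so Firm A never plays it.
On the remaining 2×2 (High, Mid vs Match, Undercut):
Let Firm A play High with probability p. Expected payoff against Match: 2p + 5(1−p) = −3p + 5; against Undercut: 4p + 0(1−p) = 4p.
Setting these equal: −3p + 5 = 4p ⇒ −7p = -5 ⇒ p = 5/7, and the value is (-3)·(5/7) + 5 = 20/7.
For Firm B: with q = P(Match), equating High's and Mid's payoffs gives −2q + 4 = 5q ⇒ q = 4/7.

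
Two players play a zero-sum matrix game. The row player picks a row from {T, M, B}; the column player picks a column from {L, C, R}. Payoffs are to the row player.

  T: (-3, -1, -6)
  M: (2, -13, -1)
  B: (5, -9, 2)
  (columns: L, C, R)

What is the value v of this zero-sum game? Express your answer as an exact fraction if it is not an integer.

-7/2

Row minima: T → -6, M → -13, B → -9; maximin = -6.
Column maxima: L → 5, C → -1, R → 2; minimax = -1.
-6 ≠ -1, so there is no saddle point; optimal play is mixed.
M is strictly dominated by B, so the row player never plays it.
L is strictly dominated by R (it gives the row player strictly more in every row), so the column player never plays it.
On the remaining 2×2 (T, B vs C, R):
Let the row player play T with probability p. Expected payoff against C: (-1)p + (-9)(1−p) = 8p − 9; against R: (-6)p + 2(1−p) = −8p + 2.
Setting these equal: 8p − 9 = −8p + 2 ⇒ 16p = 11 ⇒ p = 11/16, and the value is (8)·(11/16) − 9 = -7/2.
For the column player: with q = P(C), equating T's and B's payoffs gives 5q − 6 = −11q + 2 ⇒ q = 1/2.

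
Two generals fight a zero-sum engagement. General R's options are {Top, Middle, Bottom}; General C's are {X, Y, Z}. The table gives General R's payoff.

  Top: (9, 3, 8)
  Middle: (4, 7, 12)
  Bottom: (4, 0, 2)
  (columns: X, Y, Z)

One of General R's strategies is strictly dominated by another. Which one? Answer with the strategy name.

Top gives a strictly higher payoff than Bottom against every column: 9 > 4, 3 > 0, 8 > 2.
So Bottom is strictly dominated and General R never plays it.

Bottom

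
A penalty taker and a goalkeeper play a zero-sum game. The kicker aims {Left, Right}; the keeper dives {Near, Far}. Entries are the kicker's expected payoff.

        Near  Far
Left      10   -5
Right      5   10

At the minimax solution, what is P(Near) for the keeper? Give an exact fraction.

3/4

Row minima: Left → -5, Right → 5; maximin = 5.
Column maxima: Near → 10, Far → 10; minimax = 10.
5 ≠ 10, so there is no saddle point; optimal play is mixed.
Let the kicker play Left with probability p. Expected payoff against Near: 10p + 5(1−p) = 5p + 5; against Far: (-5)p + 10(1−p) = −15p + 10.
Setting these equal: 5p + 5 = −15p + 10 ⇒ 20p = 5 ⇒ p = 1/4, and the value is (5)·(1/4) + 5 = 25/4.
For the keeper: with q = P(Near), equating Left's and Right's payoffs gives 15q − 5 = −5q + 10 ⇒ q = 3/4.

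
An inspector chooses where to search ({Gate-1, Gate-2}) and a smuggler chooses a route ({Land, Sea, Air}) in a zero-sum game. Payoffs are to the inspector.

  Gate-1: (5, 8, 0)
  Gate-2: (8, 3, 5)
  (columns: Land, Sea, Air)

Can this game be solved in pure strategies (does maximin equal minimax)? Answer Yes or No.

Row minima: Gate-1 → 0, Gate-2 → 3; maximin = 3.
Column maxima: Land → 8, Sea → 8, Air → 5; minimax = 5.
3 ≠ 5, so no pure-strategy equilibrium exists.

No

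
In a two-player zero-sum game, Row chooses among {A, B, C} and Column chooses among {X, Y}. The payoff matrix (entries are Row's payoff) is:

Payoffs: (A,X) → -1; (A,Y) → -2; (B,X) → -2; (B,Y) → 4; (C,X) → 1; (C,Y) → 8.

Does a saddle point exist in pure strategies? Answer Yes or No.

Yes

Row minima: A → -2, B → -2, C → 1; maximin = 1.
Column maxima: X → 1, Y → 8; minimax = 1.
maximin = minimax = 1, so a saddle point exists.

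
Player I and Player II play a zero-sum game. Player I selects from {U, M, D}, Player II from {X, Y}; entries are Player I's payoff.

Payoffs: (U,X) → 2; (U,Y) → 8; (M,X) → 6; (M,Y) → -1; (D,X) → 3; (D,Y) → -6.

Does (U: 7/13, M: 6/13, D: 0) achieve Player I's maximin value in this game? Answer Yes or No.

Yes

Against X this mix gives (7/13)·2 + (6/13)·6 = 50/13.
Against Y this mix gives (7/13)·8 + (6/13)·(-1) = 50/13.
All of Player II's active replies (X, Y) yield 50/13, and no column does worse for Player I. The mix makes Player II indifferent and guarantees 50/13, so it is optimal.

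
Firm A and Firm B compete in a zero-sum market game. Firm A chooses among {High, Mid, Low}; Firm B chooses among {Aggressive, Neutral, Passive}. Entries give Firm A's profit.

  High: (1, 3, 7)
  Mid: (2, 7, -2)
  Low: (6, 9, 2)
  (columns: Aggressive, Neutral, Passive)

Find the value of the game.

Row minima: High → 1, Mid → -2, Low → 2; maximin = 2.
Column maxima: Aggressive → 6, Neutral → 9, Passive → 7; minimax = 6.
2 ≠ 6, so there is no saddle point; optimal play is mixed.
Mid is strictly dominated by Low, so Firm A never plays it.
Neutral is strictly dominated by Aggressive (it gives Firm A strictly more in every row), so Firm B never plays it.
On the remaining 2×2 (High, Low vs Aggressive, Passive):
Let Firm A play High with probability p. Expected payoff against Aggressive: 1p + 6(1−p) = −5p + 6; against Passive: 7p + 2(1−p) = 5p + 2.
Setting these equal: −5p + 6 = 5p + 2 ⇒ −10p = -4 ⇒ p = 2/5, and the value is (-5)·(2/5) + 6 = 4.
For Firm B: with q = P(Aggressive), equating High's and Low's payoffs gives −6q + 7 = 4q + 2 ⇒ q = 1/2.

4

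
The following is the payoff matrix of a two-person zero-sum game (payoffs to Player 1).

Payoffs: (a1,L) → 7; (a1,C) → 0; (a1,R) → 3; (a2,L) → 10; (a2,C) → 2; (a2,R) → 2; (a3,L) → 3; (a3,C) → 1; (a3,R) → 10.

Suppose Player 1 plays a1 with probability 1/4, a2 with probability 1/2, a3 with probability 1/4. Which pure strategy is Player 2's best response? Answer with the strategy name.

If Player 2 plays L, Player 1's expected payoff is (1/4)·7 + (1/2)·10 + (1/4)·3 = 15/2.
If Player 2 plays C, Player 1's expected payoff is (1/4)·0 + (1/2)·2 + (1/4)·1 = 5/4.
If Player 2 plays R, Player 1's expected payoff is (1/4)·3 + (1/2)·2 + (1/4)·10 = 17/4.
Player 2 minimizes Player 1's payoff; the smallest is 5/4, so the best response is C.

C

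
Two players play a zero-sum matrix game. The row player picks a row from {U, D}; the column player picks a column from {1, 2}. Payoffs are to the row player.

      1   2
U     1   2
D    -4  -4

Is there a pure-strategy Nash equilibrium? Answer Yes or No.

Yes

Row minima: U → 1, D → -4; maximin = 1.
Column maxima: 1 → 1, 2 → 2; minimax = 1.
maximin = minimax = 1, so a saddle point exists.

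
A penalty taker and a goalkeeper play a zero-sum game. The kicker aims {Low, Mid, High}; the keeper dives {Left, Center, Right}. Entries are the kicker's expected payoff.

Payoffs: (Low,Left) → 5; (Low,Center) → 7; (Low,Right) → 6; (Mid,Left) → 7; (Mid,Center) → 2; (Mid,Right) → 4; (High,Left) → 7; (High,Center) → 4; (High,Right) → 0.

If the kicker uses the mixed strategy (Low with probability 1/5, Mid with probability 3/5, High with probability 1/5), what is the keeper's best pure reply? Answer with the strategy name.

If the keeper plays Left, the kicker's expected payoff is (1/5)·5 + (3/5)·7 + (1/5)·7 = 33/5.
If the keeper plays Center, the kicker's expected payoff is (1/5)·7 + (3/5)·2 + (1/5)·4 = 17/5.
If the keeper plays Right, the kicker's expected payoff is (1/5)·6 + (3/5)·4 + (1/5)·0 = 18/5.
The keeper minimizes the kicker's payoff; the smallest is 17/5, so the best response is Center.

Center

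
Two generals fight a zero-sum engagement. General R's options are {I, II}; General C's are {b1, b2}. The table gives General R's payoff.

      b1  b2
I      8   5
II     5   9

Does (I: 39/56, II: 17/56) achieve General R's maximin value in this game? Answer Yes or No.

No

Against b1 this mix gives (39/56)·8 + (17/56)·5 = 397/56.
Against b2 this mix gives (39/56)·5 + (17/56)·9 = 87/14.
General C will play b2, holding General R to 87/14. Shifting weight toward the row that does better against b2 would raise this floor (the equalizing mix achieves 47/7 against both b2 and b1), so the proposed strategy is not optimal.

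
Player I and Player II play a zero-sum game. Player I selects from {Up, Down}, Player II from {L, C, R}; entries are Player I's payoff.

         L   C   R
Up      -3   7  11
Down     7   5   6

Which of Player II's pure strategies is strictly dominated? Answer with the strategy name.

R

C holds Player I's payoff strictly below R in every row: 7 < 11, 5 < 6.
So R is strictly dominated for Player II.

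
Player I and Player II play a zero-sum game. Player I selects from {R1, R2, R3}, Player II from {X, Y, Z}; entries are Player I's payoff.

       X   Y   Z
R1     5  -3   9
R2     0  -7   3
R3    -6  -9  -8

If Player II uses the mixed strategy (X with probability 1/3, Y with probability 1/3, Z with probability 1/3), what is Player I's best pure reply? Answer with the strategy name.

R1

Expected payoff of R1: (1/3)·5 + (1/3)·(-3) + (1/3)·9 = 11/3.
Expected payoff of R2: (1/3)·0 + (1/3)·(-7) + (1/3)·3 = -4/3.
Expected payoff of R3: (1/3)·(-6) + (1/3)·(-9) + (1/3)·(-8) = -23/3.
The largest is 11/3, so Player I's best response is R1.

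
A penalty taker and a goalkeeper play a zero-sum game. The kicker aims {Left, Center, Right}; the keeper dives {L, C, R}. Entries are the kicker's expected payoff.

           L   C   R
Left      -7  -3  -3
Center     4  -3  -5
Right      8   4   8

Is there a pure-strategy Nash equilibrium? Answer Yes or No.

Yes

Row minima: Left → -7, Center → -5, Right → 4; maximin = 4.
Column maxima: L → 8, C → 4, R → 8; minimax = 4.
maximin = minimax = 4, so a saddle point exists.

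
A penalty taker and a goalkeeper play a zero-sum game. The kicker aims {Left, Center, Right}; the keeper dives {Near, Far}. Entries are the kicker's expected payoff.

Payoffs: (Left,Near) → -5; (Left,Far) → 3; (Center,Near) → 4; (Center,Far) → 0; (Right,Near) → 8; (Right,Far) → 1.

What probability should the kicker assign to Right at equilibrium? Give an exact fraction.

8/15

Row minima: Left → -5, Center → 0, Right → 1; maximin = 1.
Column maxima: Near → 8, Far → 3; minimax = 3.
1 ≠ 3, so there is no saddle point; optimal play is mixed.
Center is strictly dominated by Right, so the kicker never plays it.
On the remaining 2×2 (Left, Right vs Near, Far):
Let the kicker play Left with probability p. Expected payoff against Near: (-5)p + 8(1−p) = −13p + 8; against Far: 3p + 1(1−p) = 2p + 1.
Setting these equal: −13p + 8 = 2p + 1 ⇒ −15p = -7 ⇒ p = 7/15, and the value is (-13)·(7/15) + 8 = 29/15.
For the keeper: with q = P(Near), equating Left's and Right's payoffs gives −8q + 3 = 7q + 1 ⇒ q = 2/15.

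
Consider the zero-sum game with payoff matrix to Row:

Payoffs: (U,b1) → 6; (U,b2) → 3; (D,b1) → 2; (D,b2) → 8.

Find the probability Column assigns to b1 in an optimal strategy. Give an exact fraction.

Row minima: U → 3, D → 2; maximin = 3.
Column maxima: b1 → 6, b2 → 8; minimax = 6.
3 ≠ 6, so there is no saddle point; optimal play is mixed.
Let Row play U with probability p. Expected payoff against b1: 6p + 2(1−p) = 4p + 2; against b2: 3p + 8(1−p) = −5p + 8.
Setting these equal: 4p + 2 = −5p + 8 ⇒ 9p = 6 ⇒ p = 2/3, and the value is (4)·(2/3) + 2 = 14/3.
For Column: with q = P(b1), equating U's and D's payoffs gives 3q + 3 = −6q + 8 ⇒ q = 5/9.

5/9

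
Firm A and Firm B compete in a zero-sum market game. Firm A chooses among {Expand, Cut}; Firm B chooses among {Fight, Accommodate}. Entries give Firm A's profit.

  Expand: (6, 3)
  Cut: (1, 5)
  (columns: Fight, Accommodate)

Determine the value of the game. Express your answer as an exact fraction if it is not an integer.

27/7

Row minima: Expand → 3, Cut → 1; maximin = 3.
Column maxima: Fight → 6, Accommodate → 5; minimax = 5.
3 ≠ 5, so there is no saddle point; optimal play is mixed.
Let Firm A play Expand with probability p. Expected payoff against Fight: 6p + 1(1−p) = 5p + 1; against Accommodate: 3p + 5(1−p) = −2p + 5.
Setting these equal: 5p + 1 = −2p + 5 ⇒ 7p = 4 ⇒ p = 4/7, and the value is (5)·(4/7) + 1 = 27/7.
For Firm B: with q = P(Fight), equating Expand's and Cut's payoffs gives 3q + 3 = −4q + 5 ⇒ q = 2/7.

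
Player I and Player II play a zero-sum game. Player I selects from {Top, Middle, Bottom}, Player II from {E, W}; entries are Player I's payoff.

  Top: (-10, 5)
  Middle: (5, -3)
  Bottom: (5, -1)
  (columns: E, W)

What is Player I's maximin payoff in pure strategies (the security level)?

-1

Row minima: Top → -10, Middle → -3, Bottom → -1.
The best of these is -1.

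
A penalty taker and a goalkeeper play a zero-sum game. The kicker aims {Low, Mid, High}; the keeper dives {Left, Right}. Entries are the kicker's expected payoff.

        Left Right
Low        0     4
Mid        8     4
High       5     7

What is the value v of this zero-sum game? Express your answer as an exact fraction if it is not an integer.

6

Row minima: Low → 0, Mid → 4, High → 5; maximin = 5.
Column maxima: Left → 8, Right → 7; minimax = 7.
5 ≠ 7, so there is no saddle point; optimal play is mixed.
Low is strictly dominated by High, so the kicker never plays it.
On the remaining 2×2 (Mid, High vs Left, Right):
Let the kicker play Mid with probability p. Expected payoff against Left: 8p + 5(1−p) = 3p + 5; against Right: 4p + 7(1−p) = −3p + 7.
Setting these equal: 3p + 5 = −3p + 7 ⇒ 6p = 2 ⇒ p = 1/3, and the value is (3)·(1/3) + 5 = 6.
For the keeper: with q = P(Left), equating Mid's and High's payoffs gives 4q + 4 = −2q + 7 ⇒ q = 1/2.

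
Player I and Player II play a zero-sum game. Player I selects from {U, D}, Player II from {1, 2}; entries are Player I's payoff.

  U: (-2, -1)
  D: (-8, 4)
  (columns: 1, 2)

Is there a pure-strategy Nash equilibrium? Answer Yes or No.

Yes

Row minima: U → -2, D → -8; maximin = -2.
Column maxima: 1 → -2, 2 → 4; minimax = -2.
maximin = minimax = -2, so a saddle point exists.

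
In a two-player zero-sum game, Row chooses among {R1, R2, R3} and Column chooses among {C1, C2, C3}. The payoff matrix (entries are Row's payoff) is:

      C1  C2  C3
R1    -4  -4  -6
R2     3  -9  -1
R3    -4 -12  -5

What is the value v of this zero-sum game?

-5

Row minima: R1 → -6, R2 → -9, R3 → -12; maximin = -6.
Column maxima: C1 → 3, C2 → -4, C3 → -1; minimax = -4.
-6 ≠ -4, so there is no saddle point; optimal play is mixed.
R3 is strictly dominated by R2, so Row never plays it.
C1 is strictly dominated by C3 (it gives Row strictly more in every row), so Column never plays it.
On the remaining 2×2 (R1, R2 vs C2, C3):
Let Row play R1 with probability p. Expected payoff against C2: (-4)p + (-9)(1−p) = 5p − 9; against C3: (-6)p + (-1)(1−p) = −5p − 1.
Setting these equal: 5p − 9 = −5p − 1 ⇒ 10p = 8 ⇒ p = 4/5, and the value is (5)·(4/5) − 9 = -5.
For Column: with q = P(C2), equating R1's and R2's payoffs gives 2q − 6 = −8q − 1 ⇒ q = 1/2.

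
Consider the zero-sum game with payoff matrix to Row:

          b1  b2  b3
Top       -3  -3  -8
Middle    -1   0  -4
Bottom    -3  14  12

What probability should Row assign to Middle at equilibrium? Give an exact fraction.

Row minima: Top → -8, Middle → -4, Bottom → -3; maximin = -3.
Column maxima: b1 → -1, b2 → 14, b3 → 12; minimax = -1.
-3 ≠ -1, so there is no saddle point; optimal play is mixed.
Top is strictly dominated by Middle, so Row never plays it.
With Top eliminated, b2 is strictly dominated by b1 (it gives Row strictly more in every remaining row), so Column never plays it.
On the remaining 2×2 (Middle, Bottom vs b1, b3):
Let Row play Middle with probability p. Expected payoff against b1: (-1)p + (-3)(1−p) = 2p − 3; against b3: (-4)p + 12(1−p) = −16p + 12.
Setting these equal: 2p − 3 = −16p + 12 ⇒ 18p = 15 ⇒ p = 5/6, and the value is (2)·(5/6) − 3 = -4/3.
For Column: with q = P(b1), equating Middle's and Bottom's payoffs gives 3q − 4 = −15q + 12 ⇒ q = 8/9.

5/6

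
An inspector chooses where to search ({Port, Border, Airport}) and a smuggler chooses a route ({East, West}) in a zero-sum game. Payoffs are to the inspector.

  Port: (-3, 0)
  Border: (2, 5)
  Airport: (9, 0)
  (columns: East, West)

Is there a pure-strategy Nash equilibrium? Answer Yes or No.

No

Row minima: Port → -3, Border → 2, Airport → 0; maximin = 2.
Column maxima: East → 9, West → 5; minimax = 5.
2 ≠ 5, so no pure-strategy equilibrium exists.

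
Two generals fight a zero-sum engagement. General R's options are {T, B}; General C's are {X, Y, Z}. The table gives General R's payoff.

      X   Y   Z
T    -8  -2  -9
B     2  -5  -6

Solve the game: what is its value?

-6

Row minima: T → -9, B → -6; maximin = -6.
Column maxima: X → 2, Y → -2, Z → -6; minimax = -6.
Since maximin = minimax = -6, there is a saddle point and the value is -6.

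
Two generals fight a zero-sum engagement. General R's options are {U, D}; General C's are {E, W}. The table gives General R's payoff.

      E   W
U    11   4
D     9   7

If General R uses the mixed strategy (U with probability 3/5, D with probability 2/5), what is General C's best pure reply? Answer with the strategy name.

W

If General C plays E, General R's expected payoff is (3/5)·11 + (2/5)·9 = 51/5.
If General C plays W, General R's expected payoff is (3/5)·4 + (2/5)·7 = 26/5.
General C minimizes General R's payoff; the smallest is 26/5, so the best response is W.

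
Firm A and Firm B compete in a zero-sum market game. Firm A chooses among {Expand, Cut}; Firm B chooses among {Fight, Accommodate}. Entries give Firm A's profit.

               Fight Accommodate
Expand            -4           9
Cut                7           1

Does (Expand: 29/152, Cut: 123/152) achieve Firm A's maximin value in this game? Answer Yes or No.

Against Fight this mix gives (29/152)·(-4) + (123/152)·7 = 745/152.
Against Accommodate this mix gives (29/152)·9 + (123/152)·1 = 48/19.
Firm B will play Accommodate, holding Firm A to 48/19. Shifting weight toward the row that does better against Accommodate would raise this floor (the equalizing mix achieves 67/19 against both Accommodate and Fight), so the proposed strategy is not optimal.

No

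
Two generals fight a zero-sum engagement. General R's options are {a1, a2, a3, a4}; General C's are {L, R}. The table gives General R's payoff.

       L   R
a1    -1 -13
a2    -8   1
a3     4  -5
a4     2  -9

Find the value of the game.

-2

Row minima: a1 → -13, a2 → -8, a3 → -5, a4 → -9; maximin = -5.
Column maxima: L → 4, R → 1; minimax = 1.
-5 ≠ 1, so there is no saddle point; optimal play is mixed.
a1 is strictly dominated by a3, so General R never plays it.
a4 is strictly dominated by a3, so General R never plays it.
On the remaining 2×2 (a2, a3 vs L, R):
Let General R play a2 with probability p. Expected payoff against L: (-8)p + 4(1−p) = −12p + 4; against R: 1p + (-5)(1−p) = 6p − 5.
Setting these equal: −12p + 4 = 6p − 5 ⇒ −18p = -9 ⇒ p = 1/2, and the value is (-12)·(1/2) + 4 = -2.
For General C: with q = P(L), equating a2's and a3's payoffs gives −9q + 1 = 9q − 5 ⇒ q = 1/3.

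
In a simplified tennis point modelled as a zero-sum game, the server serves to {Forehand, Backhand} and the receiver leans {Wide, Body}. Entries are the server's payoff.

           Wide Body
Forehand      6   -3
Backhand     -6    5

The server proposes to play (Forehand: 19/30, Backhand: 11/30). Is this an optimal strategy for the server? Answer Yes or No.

Against Wide this mix gives (19/30)·6 + (11/30)·(-6) = 8/5.
Against Body this mix gives (19/30)·(-3) + (11/30)·5 = -1/15.
The receiver will play Body, holding the server to -1/15. Shifting weight toward the row that does better against Body would raise this floor (the equalizing mix achieves 3/5 against both Body and Wide), so the proposed strategy is not optimal.

No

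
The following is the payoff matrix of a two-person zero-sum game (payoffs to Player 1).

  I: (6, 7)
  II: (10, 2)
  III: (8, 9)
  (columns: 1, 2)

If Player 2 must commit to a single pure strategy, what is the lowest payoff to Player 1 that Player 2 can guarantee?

9

Column maxima: 1 → 10, 2 → 9.
The smallest of these is 9.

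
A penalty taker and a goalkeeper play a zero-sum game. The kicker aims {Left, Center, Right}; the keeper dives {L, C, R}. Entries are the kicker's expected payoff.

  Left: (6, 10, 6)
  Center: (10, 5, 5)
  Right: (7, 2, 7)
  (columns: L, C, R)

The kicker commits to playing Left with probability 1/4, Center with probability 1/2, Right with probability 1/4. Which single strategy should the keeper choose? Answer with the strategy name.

If the keeper plays L, the kicker's expected payoff is (1/4)·6 + (1/2)·10 + (1/4)·7 = 33/4.
If the keeper plays C, the kicker's expected payoff is (1/4)·10 + (1/2)·5 + (1/4)·2 = 11/2.
If the keeper plays R, the kicker's expected payoff is (1/4)·6 + (1/2)·5 + (1/4)·7 = 23/4.
The keeper minimizes the kicker's payoff; the smallest is 11/2, so the best response is C.

C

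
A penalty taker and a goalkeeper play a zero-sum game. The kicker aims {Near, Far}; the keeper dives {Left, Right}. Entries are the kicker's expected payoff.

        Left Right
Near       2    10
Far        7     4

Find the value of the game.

62/11

Row minima: Near → 2, Far → 4; maximin = 4.
Column maxima: Left → 7, Right → 10; minimax = 7.
4 ≠ 7, so there is no saddle point; optimal play is mixed.
Let the kicker play Near with probability p. Expected payoff against Left: 2p + 7(1−p) = −5p + 7; against Right: 10p + 4(1−p) = 6p + 4.
Setting these equal: −5p + 7 = 6p + 4 ⇒ −11p = -3 ⇒ p = 3/11, and the value is (-5)·(3/11) + 7 = 62/11.
For the keeper: with q = P(Left), equating Near's and Far's payoffs gives −8q + 10 = 3q + 4 ⇒ q = 6/11.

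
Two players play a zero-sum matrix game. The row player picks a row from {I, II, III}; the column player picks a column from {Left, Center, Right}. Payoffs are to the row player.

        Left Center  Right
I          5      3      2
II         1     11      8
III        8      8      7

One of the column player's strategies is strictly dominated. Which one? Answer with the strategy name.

Center

Right holds the row player's payoff strictly below Center in every row: 2 < 3, 8 < 11, 7 < 8.
So Center is strictly dominated for the column player.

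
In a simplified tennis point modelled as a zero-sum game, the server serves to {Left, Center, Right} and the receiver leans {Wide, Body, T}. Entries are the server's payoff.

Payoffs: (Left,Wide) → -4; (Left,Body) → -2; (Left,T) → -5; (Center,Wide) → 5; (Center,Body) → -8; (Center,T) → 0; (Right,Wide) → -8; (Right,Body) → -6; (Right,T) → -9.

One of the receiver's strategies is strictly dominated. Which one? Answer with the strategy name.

Wide

T holds the server's payoff strictly below Wide in every row: -5 < -4, 0 < 5, -9 < -8.
So Wide is strictly dominated for the receiver.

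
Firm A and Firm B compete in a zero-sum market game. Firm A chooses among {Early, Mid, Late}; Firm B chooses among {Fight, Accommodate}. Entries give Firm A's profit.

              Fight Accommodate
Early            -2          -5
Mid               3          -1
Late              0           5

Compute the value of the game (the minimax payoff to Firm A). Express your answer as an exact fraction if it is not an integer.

Row minima: Early → -5, Mid → -1, Late → 0; maximin = 0.
Column maxima: Fight → 3, Accommodate → 5; minimax = 3.
0 ≠ 3, so there is no saddle point; optimal play is mixed.
Early is strictly dominated by Mid, so Firm A never plays it.
On the remaining 2×2 (Mid, Late vs Fight, Accommodate):
Let Firm A play Mid with probability p. Expected payoff against Fight: 3p + 0(1−p) = 3p; against Accommodate: (-1)p + 5(1−p) = −6p + 5.
Setting these equal: 3p = −6p + 5 ⇒ 9p = 5 ⇒ p = 5/9, and the value is (3)·(5/9) = 5/3.
For Firm B: with q = P(Fight), equating Mid's and Late's payoffs gives 4q − 1 = −5q + 5 ⇒ q = 2/3.

5/3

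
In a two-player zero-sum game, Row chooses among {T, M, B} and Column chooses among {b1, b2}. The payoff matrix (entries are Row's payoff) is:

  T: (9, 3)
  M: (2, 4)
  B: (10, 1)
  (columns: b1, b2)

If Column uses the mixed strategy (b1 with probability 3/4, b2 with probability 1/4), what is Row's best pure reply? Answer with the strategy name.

Expected payoff of T: (3/4)·9 + (1/4)·3 = 15/2.
Expected payoff of M: (3/4)·2 + (1/4)·4 = 5/2.
Expected payoff of B: (3/4)·10 + (1/4)·1 = 31/4.
The largest is 31/4, so Row's best response is B.

B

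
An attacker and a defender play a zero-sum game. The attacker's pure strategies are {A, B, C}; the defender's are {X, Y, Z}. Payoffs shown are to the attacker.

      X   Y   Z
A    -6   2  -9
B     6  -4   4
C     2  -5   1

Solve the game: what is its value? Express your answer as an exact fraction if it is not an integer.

-28/19

Row minima: A → -9, B → -4, C → -5; maximin = -4.
Column maxima: X → 6, Y → 2, Z → 4; minimax = 2.
-4 ≠ 2, so there is no saddle point; optimal play is mixed.
C is strictly dominated by B, so the attacker never plays it.
X is strictly dominated by Z (it gives the attacker strictly more in every row), so the defender never plays it.
On the remaining 2×2 (A, B vs Y, Z):
Let the attacker play A with probability p. Expected payoff against Y: 2p + (-4)(1−p) = 6p − 4; against Z: (-9)p + 4(1−p) = −13p + 4.
Setting these equal: 6p − 4 = −13p + 4 ⇒ 19p = 8 ⇒ p = 8/19, and the value is (6)·(8/19) − 4 = -28/19.
For the defender: with q = P(Y), equating A's and B's payoffs gives 11q − 9 = −8q + 4 ⇒ q = 13/19.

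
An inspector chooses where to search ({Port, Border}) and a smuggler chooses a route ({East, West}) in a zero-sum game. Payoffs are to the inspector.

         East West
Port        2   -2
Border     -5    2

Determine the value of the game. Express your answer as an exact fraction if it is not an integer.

Row minima: Port → -2, Border → -5; maximin = -2.
Column maxima: East → 2, West → 2; minimax = 2.
-2 ≠ 2, so there is no saddle point; optimal play is mixed.
Let the inspector play Port with probability p. Expected payoff against East: 2p + (-5)(1−p) = 7p − 5; against West: (-2)p + 2(1−p) = −4p + 2.
Setting these equal: 7p − 5 = −4p + 2 ⇒ 11p = 7 ⇒ p = 7/11, and the value is (7)·(7/11) − 5 = -6/11.
For the smuggler: with q = P(East), equating Port's and Border's payoffs gives 4q − 2 = −7q + 2 ⇒ q = 4/11.

-6/11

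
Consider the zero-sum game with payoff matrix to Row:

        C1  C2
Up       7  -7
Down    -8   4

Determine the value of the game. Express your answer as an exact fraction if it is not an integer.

-14/13

Row minima: Up → -7, Down → -8; maximin = -7.
Column maxima: C1 → 7, C2 → 4; minimax = 4.
-7 ≠ 4, so there is no saddle point; optimal play is mixed.
Let Row play Up with probability p. Expected payoff against C1: 7p + (-8)(1−p) = 15p − 8; against C2: (-7)p + 4(1−p) = −11p + 4.
Setting these equal: 15p − 8 = −11p + 4 ⇒ 26p = 12 ⇒ p = 6/13, and the value is (15)·(6/13) − 8 = -14/13.
For Column: with q = P(C1), equating Up's and Down's payoffs gives 14q − 7 = −12q + 4 ⇒ q = 11/26.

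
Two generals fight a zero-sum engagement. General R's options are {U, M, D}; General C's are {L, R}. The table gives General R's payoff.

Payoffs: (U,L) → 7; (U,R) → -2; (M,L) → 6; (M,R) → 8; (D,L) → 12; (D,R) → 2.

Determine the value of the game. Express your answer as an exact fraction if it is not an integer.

7

Row minima: U → -2, M → 6, D → 2; maximin = 6.
Column maxima: L → 12, R → 8; minimax = 8.
6 ≠ 8, so there is no saddle point; optimal play is mixed.
U is strictly dominated by D, so General R never plays it.
On the remaining 2×2 (M, D vs L, R):
Let General R play M with probability p. Expected payoff against L: 6p + 12(1−p) = −6p + 12; against R: 8p + 2(1−p) = 6p + 2.
Setting these equal: −6p + 12 = 6p + 2 ⇒ −12p = -10 ⇒ p = 5/6, and the value is (-6)·(5/6) + 12 = 7.
For General C: with q = P(L), equating M's and D's payoffs gives −2q + 8 = 10q + 2 ⇒ q = 1/2.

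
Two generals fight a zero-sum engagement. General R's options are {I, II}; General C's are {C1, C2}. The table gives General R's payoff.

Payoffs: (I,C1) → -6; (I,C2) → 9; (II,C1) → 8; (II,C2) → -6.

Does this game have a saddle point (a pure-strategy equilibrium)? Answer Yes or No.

Row minima: I → -6, II → -6; maximin = -6.
Column maxima: C1 → 8, C2 → 9; minimax = 8.
-6 ≠ 8, so no pure-strategy equilibrium exists.

No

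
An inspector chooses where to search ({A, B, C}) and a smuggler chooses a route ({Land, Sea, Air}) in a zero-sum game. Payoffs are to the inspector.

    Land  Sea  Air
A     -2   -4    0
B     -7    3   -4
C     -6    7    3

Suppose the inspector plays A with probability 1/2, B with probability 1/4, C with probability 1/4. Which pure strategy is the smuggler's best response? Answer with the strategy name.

Land

If the smuggler plays Land, the inspector's expected payoff is (1/2)·(-2) + (1/4)·(-7) + (1/4)·(-6) = -17/4.
If the smuggler plays Sea, the inspector's expected payoff is (1/2)·(-4) + (1/4)·3 + (1/4)·7 = 1/2.
If the smuggler plays Air, the inspector's expected payoff is (1/2)·0 + (1/4)·(-4) + (1/4)·3 = -1/4.
The smuggler minimizes the inspector's payoff; the smallest is -17/4, so the best response is Land.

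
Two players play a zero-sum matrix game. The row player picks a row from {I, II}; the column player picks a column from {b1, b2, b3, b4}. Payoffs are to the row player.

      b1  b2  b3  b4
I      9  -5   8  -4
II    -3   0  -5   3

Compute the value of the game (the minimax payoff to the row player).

-25/18

Row minima: I → -5, II → -5; maximin = -5.
Column maxima: b1 → 9, b2 → 0, b3 → 8, b4 → 3; minimax = 0.
-5 ≠ 0, so there is no saddle point; optimal play is mixed.
b1 is strictly dominated by b3 (it gives the row player strictly more in every row), so the column player never plays it.
b4 is strictly dominated by b2 (it gives the row player strictly more in every row), so the column player never plays it.
On the remaining 2×2 (I, II vs b2, b3):
Let the row player play I with probability p. Expected payoff against b2: (-5)p + 0(1−p) = −5p; against b3: 8p + (-5)(1−p) = 13p − 5.
Setting these equal: −5p = 13p − 5 ⇒ −18p = -5 ⇒ p = 5/18, and the value is (-5)·(5/18) = -25/18.
For the column player: with q = P(b2), equating I's and II's payoffs gives −13q + 8 = 5q − 5 ⇒ q = 13/18.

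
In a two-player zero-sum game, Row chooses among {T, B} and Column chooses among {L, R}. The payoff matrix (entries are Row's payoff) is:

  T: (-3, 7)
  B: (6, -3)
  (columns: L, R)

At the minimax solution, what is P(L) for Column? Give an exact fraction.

Row minima: T → -3, B → -3; maximin = -3.
Column maxima: L → 6, R → 7; minimax = 6.
-3 ≠ 6, so there is no saddle point; optimal play is mixed.
Let Row play T with probability p. Expected payoff against L: (-3)p + 6(1−p) = −9p + 6; against R: 7p + (-3)(1−p) = 10p − 3.
Setting these equal: −9p + 6 = 10p − 3 ⇒ −19p = -9 ⇒ p = 9/19, and the value is (-9)·(9/19) + 6 = 33/19.
For Column: with q = P(L), equating T's and B's payoffs gives −10q + 7 = 9q − 3 ⇒ q = 10/19.

10/19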